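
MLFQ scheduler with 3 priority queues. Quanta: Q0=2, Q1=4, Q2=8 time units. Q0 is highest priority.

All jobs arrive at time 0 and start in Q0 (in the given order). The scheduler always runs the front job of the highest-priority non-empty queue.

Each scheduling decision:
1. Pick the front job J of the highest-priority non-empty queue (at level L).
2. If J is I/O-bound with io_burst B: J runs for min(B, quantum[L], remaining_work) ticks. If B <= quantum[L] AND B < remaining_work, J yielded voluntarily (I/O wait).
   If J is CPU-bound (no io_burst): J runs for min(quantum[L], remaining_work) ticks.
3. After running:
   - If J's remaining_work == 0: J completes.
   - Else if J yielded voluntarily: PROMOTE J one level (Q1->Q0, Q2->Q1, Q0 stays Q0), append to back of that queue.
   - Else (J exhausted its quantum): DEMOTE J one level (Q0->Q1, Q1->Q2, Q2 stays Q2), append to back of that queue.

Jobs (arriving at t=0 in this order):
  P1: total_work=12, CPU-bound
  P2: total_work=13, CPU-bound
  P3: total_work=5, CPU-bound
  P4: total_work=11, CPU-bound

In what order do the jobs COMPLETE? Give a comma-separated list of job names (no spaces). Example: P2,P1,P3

t=0-2: P1@Q0 runs 2, rem=10, quantum used, demote→Q1. Q0=[P2,P3,P4] Q1=[P1] Q2=[]
t=2-4: P2@Q0 runs 2, rem=11, quantum used, demote→Q1. Q0=[P3,P4] Q1=[P1,P2] Q2=[]
t=4-6: P3@Q0 runs 2, rem=3, quantum used, demote→Q1. Q0=[P4] Q1=[P1,P2,P3] Q2=[]
t=6-8: P4@Q0 runs 2, rem=9, quantum used, demote→Q1. Q0=[] Q1=[P1,P2,P3,P4] Q2=[]
t=8-12: P1@Q1 runs 4, rem=6, quantum used, demote→Q2. Q0=[] Q1=[P2,P3,P4] Q2=[P1]
t=12-16: P2@Q1 runs 4, rem=7, quantum used, demote→Q2. Q0=[] Q1=[P3,P4] Q2=[P1,P2]
t=16-19: P3@Q1 runs 3, rem=0, completes. Q0=[] Q1=[P4] Q2=[P1,P2]
t=19-23: P4@Q1 runs 4, rem=5, quantum used, demote→Q2. Q0=[] Q1=[] Q2=[P1,P2,P4]
t=23-29: P1@Q2 runs 6, rem=0, completes. Q0=[] Q1=[] Q2=[P2,P4]
t=29-36: P2@Q2 runs 7, rem=0, completes. Q0=[] Q1=[] Q2=[P4]
t=36-41: P4@Q2 runs 5, rem=0, completes. Q0=[] Q1=[] Q2=[]

Answer: P3,P1,P2,P4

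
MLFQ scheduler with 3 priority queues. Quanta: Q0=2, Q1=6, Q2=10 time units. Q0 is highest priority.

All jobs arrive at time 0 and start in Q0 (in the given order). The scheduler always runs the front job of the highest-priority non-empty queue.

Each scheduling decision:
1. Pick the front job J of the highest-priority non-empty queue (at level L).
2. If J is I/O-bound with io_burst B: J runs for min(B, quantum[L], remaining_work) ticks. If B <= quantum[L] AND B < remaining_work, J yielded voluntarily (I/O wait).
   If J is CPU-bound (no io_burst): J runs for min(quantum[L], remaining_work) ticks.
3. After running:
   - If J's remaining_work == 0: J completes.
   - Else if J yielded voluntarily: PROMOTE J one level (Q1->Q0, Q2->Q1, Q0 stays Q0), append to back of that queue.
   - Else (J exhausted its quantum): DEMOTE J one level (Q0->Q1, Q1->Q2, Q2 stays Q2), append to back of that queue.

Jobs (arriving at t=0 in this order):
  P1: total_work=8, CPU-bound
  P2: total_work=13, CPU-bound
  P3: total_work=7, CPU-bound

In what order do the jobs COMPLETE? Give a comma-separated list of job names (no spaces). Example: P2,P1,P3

Answer: P1,P3,P2

Derivation:
t=0-2: P1@Q0 runs 2, rem=6, quantum used, demote→Q1. Q0=[P2,P3] Q1=[P1] Q2=[]
t=2-4: P2@Q0 runs 2, rem=11, quantum used, demote→Q1. Q0=[P3] Q1=[P1,P2] Q2=[]
t=4-6: P3@Q0 runs 2, rem=5, quantum used, demote→Q1. Q0=[] Q1=[P1,P2,P3] Q2=[]
t=6-12: P1@Q1 runs 6, rem=0, completes. Q0=[] Q1=[P2,P3] Q2=[]
t=12-18: P2@Q1 runs 6, rem=5, quantum used, demote→Q2. Q0=[] Q1=[P3] Q2=[P2]
t=18-23: P3@Q1 runs 5, rem=0, completes. Q0=[] Q1=[] Q2=[P2]
t=23-28: P2@Q2 runs 5, rem=0, completes. Q0=[] Q1=[] Q2=[]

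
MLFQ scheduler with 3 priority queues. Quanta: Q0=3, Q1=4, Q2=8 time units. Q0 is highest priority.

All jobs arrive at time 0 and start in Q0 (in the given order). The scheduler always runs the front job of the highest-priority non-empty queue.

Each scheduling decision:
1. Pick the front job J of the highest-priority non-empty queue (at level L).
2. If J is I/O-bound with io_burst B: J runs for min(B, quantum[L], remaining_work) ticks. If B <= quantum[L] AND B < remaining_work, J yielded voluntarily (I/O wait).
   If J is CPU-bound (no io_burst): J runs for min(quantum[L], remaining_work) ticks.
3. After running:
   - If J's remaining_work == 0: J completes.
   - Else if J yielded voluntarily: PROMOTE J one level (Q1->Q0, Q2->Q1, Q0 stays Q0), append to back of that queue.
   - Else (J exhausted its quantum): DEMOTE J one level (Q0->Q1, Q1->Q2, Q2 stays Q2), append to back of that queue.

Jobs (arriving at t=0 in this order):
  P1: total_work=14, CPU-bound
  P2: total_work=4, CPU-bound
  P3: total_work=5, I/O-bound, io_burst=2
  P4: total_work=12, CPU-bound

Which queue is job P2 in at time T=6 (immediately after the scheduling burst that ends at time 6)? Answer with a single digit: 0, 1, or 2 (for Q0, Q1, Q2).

t=0-3: P1@Q0 runs 3, rem=11, quantum used, demote→Q1. Q0=[P2,P3,P4] Q1=[P1] Q2=[]
t=3-6: P2@Q0 runs 3, rem=1, quantum used, demote→Q1. Q0=[P3,P4] Q1=[P1,P2] Q2=[]
t=6-8: P3@Q0 runs 2, rem=3, I/O yield, promote→Q0. Q0=[P4,P3] Q1=[P1,P2] Q2=[]
t=8-11: P4@Q0 runs 3, rem=9, quantum used, demote→Q1. Q0=[P3] Q1=[P1,P2,P4] Q2=[]
t=11-13: P3@Q0 runs 2, rem=1, I/O yield, promote→Q0. Q0=[P3] Q1=[P1,P2,P4] Q2=[]
t=13-14: P3@Q0 runs 1, rem=0, completes. Q0=[] Q1=[P1,P2,P4] Q2=[]
t=14-18: P1@Q1 runs 4, rem=7, quantum used, demote→Q2. Q0=[] Q1=[P2,P4] Q2=[P1]
t=18-19: P2@Q1 runs 1, rem=0, completes. Q0=[] Q1=[P4] Q2=[P1]
t=19-23: P4@Q1 runs 4, rem=5, quantum used, demote→Q2. Q0=[] Q1=[] Q2=[P1,P4]
t=23-30: P1@Q2 runs 7, rem=0, completes. Q0=[] Q1=[] Q2=[P4]
t=30-35: P4@Q2 runs 5, rem=0, completes. Q0=[] Q1=[] Q2=[]

Answer: 1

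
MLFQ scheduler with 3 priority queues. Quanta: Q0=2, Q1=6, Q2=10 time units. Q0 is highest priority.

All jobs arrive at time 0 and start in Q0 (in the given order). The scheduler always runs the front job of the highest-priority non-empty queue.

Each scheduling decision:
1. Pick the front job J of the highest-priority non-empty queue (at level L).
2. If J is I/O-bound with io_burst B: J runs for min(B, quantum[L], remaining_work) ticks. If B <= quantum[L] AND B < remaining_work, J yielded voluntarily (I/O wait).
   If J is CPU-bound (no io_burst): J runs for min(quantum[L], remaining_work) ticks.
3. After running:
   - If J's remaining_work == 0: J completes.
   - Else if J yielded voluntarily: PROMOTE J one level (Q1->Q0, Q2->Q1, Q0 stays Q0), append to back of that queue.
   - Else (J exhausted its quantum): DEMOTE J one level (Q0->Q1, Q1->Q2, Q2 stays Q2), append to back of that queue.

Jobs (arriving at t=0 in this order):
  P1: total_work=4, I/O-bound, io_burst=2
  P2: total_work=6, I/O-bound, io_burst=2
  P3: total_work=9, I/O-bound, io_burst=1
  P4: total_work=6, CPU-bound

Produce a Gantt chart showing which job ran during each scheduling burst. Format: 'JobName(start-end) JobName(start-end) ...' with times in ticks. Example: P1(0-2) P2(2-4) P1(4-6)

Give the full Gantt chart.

t=0-2: P1@Q0 runs 2, rem=2, I/O yield, promote→Q0. Q0=[P2,P3,P4,P1] Q1=[] Q2=[]
t=2-4: P2@Q0 runs 2, rem=4, I/O yield, promote→Q0. Q0=[P3,P4,P1,P2] Q1=[] Q2=[]
t=4-5: P3@Q0 runs 1, rem=8, I/O yield, promote→Q0. Q0=[P4,P1,P2,P3] Q1=[] Q2=[]
t=5-7: P4@Q0 runs 2, rem=4, quantum used, demote→Q1. Q0=[P1,P2,P3] Q1=[P4] Q2=[]
t=7-9: P1@Q0 runs 2, rem=0, completes. Q0=[P2,P3] Q1=[P4] Q2=[]
t=9-11: P2@Q0 runs 2, rem=2, I/O yield, promote→Q0. Q0=[P3,P2] Q1=[P4] Q2=[]
t=11-12: P3@Q0 runs 1, rem=7, I/O yield, promote→Q0. Q0=[P2,P3] Q1=[P4] Q2=[]
t=12-14: P2@Q0 runs 2, rem=0, completes. Q0=[P3] Q1=[P4] Q2=[]
t=14-15: P3@Q0 runs 1, rem=6, I/O yield, promote→Q0. Q0=[P3] Q1=[P4] Q2=[]
t=15-16: P3@Q0 runs 1, rem=5, I/O yield, promote→Q0. Q0=[P3] Q1=[P4] Q2=[]
t=16-17: P3@Q0 runs 1, rem=4, I/O yield, promote→Q0. Q0=[P3] Q1=[P4] Q2=[]
t=17-18: P3@Q0 runs 1, rem=3, I/O yield, promote→Q0. Q0=[P3] Q1=[P4] Q2=[]
t=18-19: P3@Q0 runs 1, rem=2, I/O yield, promote→Q0. Q0=[P3] Q1=[P4] Q2=[]
t=19-20: P3@Q0 runs 1, rem=1, I/O yield, promote→Q0. Q0=[P3] Q1=[P4] Q2=[]
t=20-21: P3@Q0 runs 1, rem=0, completes. Q0=[] Q1=[P4] Q2=[]
t=21-25: P4@Q1 runs 4, rem=0, completes. Q0=[] Q1=[] Q2=[]

Answer: P1(0-2) P2(2-4) P3(4-5) P4(5-7) P1(7-9) P2(9-11) P3(11-12) P2(12-14) P3(14-15) P3(15-16) P3(16-17) P3(17-18) P3(18-19) P3(19-20) P3(20-21) P4(21-25)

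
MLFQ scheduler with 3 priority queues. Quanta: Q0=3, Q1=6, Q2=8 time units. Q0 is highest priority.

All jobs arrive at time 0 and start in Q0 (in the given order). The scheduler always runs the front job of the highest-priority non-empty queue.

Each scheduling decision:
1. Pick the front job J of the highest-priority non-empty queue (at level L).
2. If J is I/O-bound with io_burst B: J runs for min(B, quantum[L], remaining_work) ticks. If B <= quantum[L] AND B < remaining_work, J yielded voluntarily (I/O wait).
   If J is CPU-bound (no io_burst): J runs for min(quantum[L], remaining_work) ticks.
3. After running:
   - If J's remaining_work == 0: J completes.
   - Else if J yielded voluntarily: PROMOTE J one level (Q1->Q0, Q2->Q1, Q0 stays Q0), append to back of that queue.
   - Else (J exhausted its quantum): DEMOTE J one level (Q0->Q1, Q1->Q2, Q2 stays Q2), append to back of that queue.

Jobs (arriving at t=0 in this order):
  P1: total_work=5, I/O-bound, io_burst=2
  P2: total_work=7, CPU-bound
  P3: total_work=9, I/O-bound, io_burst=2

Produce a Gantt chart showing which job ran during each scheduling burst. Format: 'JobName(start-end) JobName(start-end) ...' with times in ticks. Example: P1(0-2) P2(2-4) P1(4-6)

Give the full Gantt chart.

Answer: P1(0-2) P2(2-5) P3(5-7) P1(7-9) P3(9-11) P1(11-12) P3(12-14) P3(14-16) P3(16-17) P2(17-21)

Derivation:
t=0-2: P1@Q0 runs 2, rem=3, I/O yield, promote→Q0. Q0=[P2,P3,P1] Q1=[] Q2=[]
t=2-5: P2@Q0 runs 3, rem=4, quantum used, demote→Q1. Q0=[P3,P1] Q1=[P2] Q2=[]
t=5-7: P3@Q0 runs 2, rem=7, I/O yield, promote→Q0. Q0=[P1,P3] Q1=[P2] Q2=[]
t=7-9: P1@Q0 runs 2, rem=1, I/O yield, promote→Q0. Q0=[P3,P1] Q1=[P2] Q2=[]
t=9-11: P3@Q0 runs 2, rem=5, I/O yield, promote→Q0. Q0=[P1,P3] Q1=[P2] Q2=[]
t=11-12: P1@Q0 runs 1, rem=0, completes. Q0=[P3] Q1=[P2] Q2=[]
t=12-14: P3@Q0 runs 2, rem=3, I/O yield, promote→Q0. Q0=[P3] Q1=[P2] Q2=[]
t=14-16: P3@Q0 runs 2, rem=1, I/O yield, promote→Q0. Q0=[P3] Q1=[P2] Q2=[]
t=16-17: P3@Q0 runs 1, rem=0, completes. Q0=[] Q1=[P2] Q2=[]
t=17-21: P2@Q1 runs 4, rem=0, completes. Q0=[] Q1=[] Q2=[]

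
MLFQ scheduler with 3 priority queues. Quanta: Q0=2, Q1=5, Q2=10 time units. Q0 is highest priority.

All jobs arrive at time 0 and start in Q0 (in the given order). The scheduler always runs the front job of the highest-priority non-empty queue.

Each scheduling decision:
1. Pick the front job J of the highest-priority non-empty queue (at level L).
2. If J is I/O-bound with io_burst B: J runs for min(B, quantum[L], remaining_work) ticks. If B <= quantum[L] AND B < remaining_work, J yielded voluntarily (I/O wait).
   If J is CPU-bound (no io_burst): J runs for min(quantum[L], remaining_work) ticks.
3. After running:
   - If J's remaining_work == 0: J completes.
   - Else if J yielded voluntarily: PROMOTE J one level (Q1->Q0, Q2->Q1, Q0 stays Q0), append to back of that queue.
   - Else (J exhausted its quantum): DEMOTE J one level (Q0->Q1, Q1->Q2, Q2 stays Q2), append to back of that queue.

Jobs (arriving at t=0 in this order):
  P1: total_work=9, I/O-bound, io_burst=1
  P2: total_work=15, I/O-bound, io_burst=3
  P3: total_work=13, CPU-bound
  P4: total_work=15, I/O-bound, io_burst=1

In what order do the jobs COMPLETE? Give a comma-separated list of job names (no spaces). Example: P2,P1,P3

Answer: P1,P4,P2,P3

Derivation:
t=0-1: P1@Q0 runs 1, rem=8, I/O yield, promote→Q0. Q0=[P2,P3,P4,P1] Q1=[] Q2=[]
t=1-3: P2@Q0 runs 2, rem=13, quantum used, demote→Q1. Q0=[P3,P4,P1] Q1=[P2] Q2=[]
t=3-5: P3@Q0 runs 2, rem=11, quantum used, demote→Q1. Q0=[P4,P1] Q1=[P2,P3] Q2=[]
t=5-6: P4@Q0 runs 1, rem=14, I/O yield, promote→Q0. Q0=[P1,P4] Q1=[P2,P3] Q2=[]
t=6-7: P1@Q0 runs 1, rem=7, I/O yield, promote→Q0. Q0=[P4,P1] Q1=[P2,P3] Q2=[]
t=7-8: P4@Q0 runs 1, rem=13, I/O yield, promote→Q0. Q0=[P1,P4] Q1=[P2,P3] Q2=[]
t=8-9: P1@Q0 runs 1, rem=6, I/O yield, promote→Q0. Q0=[P4,P1] Q1=[P2,P3] Q2=[]
t=9-10: P4@Q0 runs 1, rem=12, I/O yield, promote→Q0. Q0=[P1,P4] Q1=[P2,P3] Q2=[]
t=10-11: P1@Q0 runs 1, rem=5, I/O yield, promote→Q0. Q0=[P4,P1] Q1=[P2,P3] Q2=[]
t=11-12: P4@Q0 runs 1, rem=11, I/O yield, promote→Q0. Q0=[P1,P4] Q1=[P2,P3] Q2=[]
t=12-13: P1@Q0 runs 1, rem=4, I/O yield, promote→Q0. Q0=[P4,P1] Q1=[P2,P3] Q2=[]
t=13-14: P4@Q0 runs 1, rem=10, I/O yield, promote→Q0. Q0=[P1,P4] Q1=[P2,P3] Q2=[]
t=14-15: P1@Q0 runs 1, rem=3, I/O yield, promote→Q0. Q0=[P4,P1] Q1=[P2,P3] Q2=[]
t=15-16: P4@Q0 runs 1, rem=9, I/O yield, promote→Q0. Q0=[P1,P4] Q1=[P2,P3] Q2=[]
t=16-17: P1@Q0 runs 1, rem=2, I/O yield, promote→Q0. Q0=[P4,P1] Q1=[P2,P3] Q2=[]
t=17-18: P4@Q0 runs 1, rem=8, I/O yield, promote→Q0. Q0=[P1,P4] Q1=[P2,P3] Q2=[]
t=18-19: P1@Q0 runs 1, rem=1, I/O yield, promote→Q0. Q0=[P4,P1] Q1=[P2,P3] Q2=[]
t=19-20: P4@Q0 runs 1, rem=7, I/O yield, promote→Q0. Q0=[P1,P4] Q1=[P2,P3] Q2=[]
t=20-21: P1@Q0 runs 1, rem=0, completes. Q0=[P4] Q1=[P2,P3] Q2=[]
t=21-22: P4@Q0 runs 1, rem=6, I/O yield, promote→Q0. Q0=[P4] Q1=[P2,P3] Q2=[]
t=22-23: P4@Q0 runs 1, rem=5, I/O yield, promote→Q0. Q0=[P4] Q1=[P2,P3] Q2=[]
t=23-24: P4@Q0 runs 1, rem=4, I/O yield, promote→Q0. Q0=[P4] Q1=[P2,P3] Q2=[]
t=24-25: P4@Q0 runs 1, rem=3, I/O yield, promote→Q0. Q0=[P4] Q1=[P2,P3] Q2=[]
t=25-26: P4@Q0 runs 1, rem=2, I/O yield, promote→Q0. Q0=[P4] Q1=[P2,P3] Q2=[]
t=26-27: P4@Q0 runs 1, rem=1, I/O yield, promote→Q0. Q0=[P4] Q1=[P2,P3] Q2=[]
t=27-28: P4@Q0 runs 1, rem=0, completes. Q0=[] Q1=[P2,P3] Q2=[]
t=28-31: P2@Q1 runs 3, rem=10, I/O yield, promote→Q0. Q0=[P2] Q1=[P3] Q2=[]
t=31-33: P2@Q0 runs 2, rem=8, quantum used, demote→Q1. Q0=[] Q1=[P3,P2] Q2=[]
t=33-38: P3@Q1 runs 5, rem=6, quantum used, demote→Q2. Q0=[] Q1=[P2] Q2=[P3]
t=38-41: P2@Q1 runs 3, rem=5, I/O yield, promote→Q0. Q0=[P2] Q1=[] Q2=[P3]
t=41-43: P2@Q0 runs 2, rem=3, quantum used, demote→Q1. Q0=[] Q1=[P2] Q2=[P3]
t=43-46: P2@Q1 runs 3, rem=0, completes. Q0=[] Q1=[] Q2=[P3]
t=46-52: P3@Q2 runs 6, rem=0, completes. Q0=[] Q1=[] Q2=[]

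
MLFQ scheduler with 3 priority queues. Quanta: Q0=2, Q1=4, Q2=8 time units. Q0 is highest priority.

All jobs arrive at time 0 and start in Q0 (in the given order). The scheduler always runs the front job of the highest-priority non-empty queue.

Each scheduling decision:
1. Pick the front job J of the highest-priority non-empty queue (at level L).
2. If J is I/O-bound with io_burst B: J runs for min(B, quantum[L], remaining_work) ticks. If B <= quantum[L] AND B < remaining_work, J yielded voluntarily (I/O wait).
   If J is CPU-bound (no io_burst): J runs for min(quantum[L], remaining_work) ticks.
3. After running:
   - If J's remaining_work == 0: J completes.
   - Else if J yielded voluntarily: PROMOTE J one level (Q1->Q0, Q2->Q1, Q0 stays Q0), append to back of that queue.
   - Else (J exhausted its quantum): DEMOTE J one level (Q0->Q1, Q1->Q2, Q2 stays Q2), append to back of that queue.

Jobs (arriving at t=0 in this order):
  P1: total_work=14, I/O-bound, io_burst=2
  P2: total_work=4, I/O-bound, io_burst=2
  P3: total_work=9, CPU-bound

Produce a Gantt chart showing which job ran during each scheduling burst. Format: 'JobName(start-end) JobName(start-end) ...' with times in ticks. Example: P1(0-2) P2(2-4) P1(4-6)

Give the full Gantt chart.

Answer: P1(0-2) P2(2-4) P3(4-6) P1(6-8) P2(8-10) P1(10-12) P1(12-14) P1(14-16) P1(16-18) P1(18-20) P3(20-24) P3(24-27)

Derivation:
t=0-2: P1@Q0 runs 2, rem=12, I/O yield, promote→Q0. Q0=[P2,P3,P1] Q1=[] Q2=[]
t=2-4: P2@Q0 runs 2, rem=2, I/O yield, promote→Q0. Q0=[P3,P1,P2] Q1=[] Q2=[]
t=4-6: P3@Q0 runs 2, rem=7, quantum used, demote→Q1. Q0=[P1,P2] Q1=[P3] Q2=[]
t=6-8: P1@Q0 runs 2, rem=10, I/O yield, promote→Q0. Q0=[P2,P1] Q1=[P3] Q2=[]
t=8-10: P2@Q0 runs 2, rem=0, completes. Q0=[P1] Q1=[P3] Q2=[]
t=10-12: P1@Q0 runs 2, rem=8, I/O yield, promote→Q0. Q0=[P1] Q1=[P3] Q2=[]
t=12-14: P1@Q0 runs 2, rem=6, I/O yield, promote→Q0. Q0=[P1] Q1=[P3] Q2=[]
t=14-16: P1@Q0 runs 2, rem=4, I/O yield, promote→Q0. Q0=[P1] Q1=[P3] Q2=[]
t=16-18: P1@Q0 runs 2, rem=2, I/O yield, promote→Q0. Q0=[P1] Q1=[P3] Q2=[]
t=18-20: P1@Q0 runs 2, rem=0, completes. Q0=[] Q1=[P3] Q2=[]
t=20-24: P3@Q1 runs 4, rem=3, quantum used, demote→Q2. Q0=[] Q1=[] Q2=[P3]
t=24-27: P3@Q2 runs 3, rem=0, completes. Q0=[] Q1=[] Q2=[]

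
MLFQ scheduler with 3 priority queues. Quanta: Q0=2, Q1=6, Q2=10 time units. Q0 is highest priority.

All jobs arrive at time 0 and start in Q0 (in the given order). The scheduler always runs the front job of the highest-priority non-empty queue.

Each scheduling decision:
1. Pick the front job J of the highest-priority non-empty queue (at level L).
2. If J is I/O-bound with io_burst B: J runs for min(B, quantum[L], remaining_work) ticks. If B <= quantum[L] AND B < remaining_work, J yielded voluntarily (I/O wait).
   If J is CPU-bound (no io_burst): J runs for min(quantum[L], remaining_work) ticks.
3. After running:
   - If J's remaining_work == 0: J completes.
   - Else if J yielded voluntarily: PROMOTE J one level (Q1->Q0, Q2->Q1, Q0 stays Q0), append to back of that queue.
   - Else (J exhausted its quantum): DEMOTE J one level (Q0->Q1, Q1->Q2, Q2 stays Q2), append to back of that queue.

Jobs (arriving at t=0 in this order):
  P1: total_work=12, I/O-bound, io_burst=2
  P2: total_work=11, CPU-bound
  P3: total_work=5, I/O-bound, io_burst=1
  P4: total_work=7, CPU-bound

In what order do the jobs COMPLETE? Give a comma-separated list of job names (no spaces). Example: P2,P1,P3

t=0-2: P1@Q0 runs 2, rem=10, I/O yield, promote→Q0. Q0=[P2,P3,P4,P1] Q1=[] Q2=[]
t=2-4: P2@Q0 runs 2, rem=9, quantum used, demote→Q1. Q0=[P3,P4,P1] Q1=[P2] Q2=[]
t=4-5: P3@Q0 runs 1, rem=4, I/O yield, promote→Q0. Q0=[P4,P1,P3] Q1=[P2] Q2=[]
t=5-7: P4@Q0 runs 2, rem=5, quantum used, demote→Q1. Q0=[P1,P3] Q1=[P2,P4] Q2=[]
t=7-9: P1@Q0 runs 2, rem=8, I/O yield, promote→Q0. Q0=[P3,P1] Q1=[P2,P4] Q2=[]
t=9-10: P3@Q0 runs 1, rem=3, I/O yield, promote→Q0. Q0=[P1,P3] Q1=[P2,P4] Q2=[]
t=10-12: P1@Q0 runs 2, rem=6, I/O yield, promote→Q0. Q0=[P3,P1] Q1=[P2,P4] Q2=[]
t=12-13: P3@Q0 runs 1, rem=2, I/O yield, promote→Q0. Q0=[P1,P3] Q1=[P2,P4] Q2=[]
t=13-15: P1@Q0 runs 2, rem=4, I/O yield, promote→Q0. Q0=[P3,P1] Q1=[P2,P4] Q2=[]
t=15-16: P3@Q0 runs 1, rem=1, I/O yield, promote→Q0. Q0=[P1,P3] Q1=[P2,P4] Q2=[]
t=16-18: P1@Q0 runs 2, rem=2, I/O yield, promote→Q0. Q0=[P3,P1] Q1=[P2,P4] Q2=[]
t=18-19: P3@Q0 runs 1, rem=0, completes. Q0=[P1] Q1=[P2,P4] Q2=[]
t=19-21: P1@Q0 runs 2, rem=0, completes. Q0=[] Q1=[P2,P4] Q2=[]
t=21-27: P2@Q1 runs 6, rem=3, quantum used, demote→Q2. Q0=[] Q1=[P4] Q2=[P2]
t=27-32: P4@Q1 runs 5, rem=0, completes. Q0=[] Q1=[] Q2=[P2]
t=32-35: P2@Q2 runs 3, rem=0, completes. Q0=[] Q1=[] Q2=[]

Answer: P3,P1,P4,P2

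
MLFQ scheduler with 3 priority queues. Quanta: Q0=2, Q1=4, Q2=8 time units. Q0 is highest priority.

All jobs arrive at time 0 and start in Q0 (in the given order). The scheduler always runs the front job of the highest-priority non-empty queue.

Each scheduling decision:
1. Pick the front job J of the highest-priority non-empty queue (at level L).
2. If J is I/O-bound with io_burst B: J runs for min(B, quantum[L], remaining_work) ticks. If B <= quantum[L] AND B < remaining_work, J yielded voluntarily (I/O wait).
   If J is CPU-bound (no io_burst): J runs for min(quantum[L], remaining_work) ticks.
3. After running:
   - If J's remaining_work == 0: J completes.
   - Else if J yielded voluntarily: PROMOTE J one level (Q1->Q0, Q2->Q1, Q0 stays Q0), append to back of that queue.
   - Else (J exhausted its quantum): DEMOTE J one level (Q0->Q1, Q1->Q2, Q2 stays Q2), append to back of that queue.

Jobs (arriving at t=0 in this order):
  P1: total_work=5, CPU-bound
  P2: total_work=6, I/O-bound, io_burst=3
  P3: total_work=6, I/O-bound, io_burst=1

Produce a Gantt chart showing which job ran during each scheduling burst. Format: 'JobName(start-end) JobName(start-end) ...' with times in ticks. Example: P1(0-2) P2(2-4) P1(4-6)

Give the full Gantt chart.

Answer: P1(0-2) P2(2-4) P3(4-5) P3(5-6) P3(6-7) P3(7-8) P3(8-9) P3(9-10) P1(10-13) P2(13-16) P2(16-17)

Derivation:
t=0-2: P1@Q0 runs 2, rem=3, quantum used, demote→Q1. Q0=[P2,P3] Q1=[P1] Q2=[]
t=2-4: P2@Q0 runs 2, rem=4, quantum used, demote→Q1. Q0=[P3] Q1=[P1,P2] Q2=[]
t=4-5: P3@Q0 runs 1, rem=5, I/O yield, promote→Q0. Q0=[P3] Q1=[P1,P2] Q2=[]
t=5-6: P3@Q0 runs 1, rem=4, I/O yield, promote→Q0. Q0=[P3] Q1=[P1,P2] Q2=[]
t=6-7: P3@Q0 runs 1, rem=3, I/O yield, promote→Q0. Q0=[P3] Q1=[P1,P2] Q2=[]
t=7-8: P3@Q0 runs 1, rem=2, I/O yield, promote→Q0. Q0=[P3] Q1=[P1,P2] Q2=[]
t=8-9: P3@Q0 runs 1, rem=1, I/O yield, promote→Q0. Q0=[P3] Q1=[P1,P2] Q2=[]
t=9-10: P3@Q0 runs 1, rem=0, completes. Q0=[] Q1=[P1,P2] Q2=[]
t=10-13: P1@Q1 runs 3, rem=0, completes. Q0=[] Q1=[P2] Q2=[]
t=13-16: P2@Q1 runs 3, rem=1, I/O yield, promote→Q0. Q0=[P2] Q1=[] Q2=[]
t=16-17: P2@Q0 runs 1, rem=0, completes. Q0=[] Q1=[] Q2=[]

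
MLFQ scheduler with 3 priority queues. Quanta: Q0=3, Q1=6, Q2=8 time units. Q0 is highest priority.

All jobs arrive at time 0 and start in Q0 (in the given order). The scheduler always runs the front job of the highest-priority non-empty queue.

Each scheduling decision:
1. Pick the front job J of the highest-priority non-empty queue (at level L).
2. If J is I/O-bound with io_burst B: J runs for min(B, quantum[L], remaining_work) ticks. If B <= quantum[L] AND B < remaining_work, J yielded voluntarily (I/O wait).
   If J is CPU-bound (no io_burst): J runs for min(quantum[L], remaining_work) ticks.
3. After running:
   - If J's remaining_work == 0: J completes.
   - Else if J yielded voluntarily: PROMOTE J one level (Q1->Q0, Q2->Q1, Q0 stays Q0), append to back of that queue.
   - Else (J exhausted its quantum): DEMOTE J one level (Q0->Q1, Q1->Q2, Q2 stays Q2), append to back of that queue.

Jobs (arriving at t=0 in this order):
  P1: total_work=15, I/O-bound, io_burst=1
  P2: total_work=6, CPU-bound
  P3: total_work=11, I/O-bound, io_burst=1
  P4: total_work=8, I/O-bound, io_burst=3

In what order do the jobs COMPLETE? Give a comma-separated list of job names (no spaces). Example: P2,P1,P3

t=0-1: P1@Q0 runs 1, rem=14, I/O yield, promote→Q0. Q0=[P2,P3,P4,P1] Q1=[] Q2=[]
t=1-4: P2@Q0 runs 3, rem=3, quantum used, demote→Q1. Q0=[P3,P4,P1] Q1=[P2] Q2=[]
t=4-5: P3@Q0 runs 1, rem=10, I/O yield, promote→Q0. Q0=[P4,P1,P3] Q1=[P2] Q2=[]
t=5-8: P4@Q0 runs 3, rem=5, I/O yield, promote→Q0. Q0=[P1,P3,P4] Q1=[P2] Q2=[]
t=8-9: P1@Q0 runs 1, rem=13, I/O yield, promote→Q0. Q0=[P3,P4,P1] Q1=[P2] Q2=[]
t=9-10: P3@Q0 runs 1, rem=9, I/O yield, promote→Q0. Q0=[P4,P1,P3] Q1=[P2] Q2=[]
t=10-13: P4@Q0 runs 3, rem=2, I/O yield, promote→Q0. Q0=[P1,P3,P4] Q1=[P2] Q2=[]
t=13-14: P1@Q0 runs 1, rem=12, I/O yield, promote→Q0. Q0=[P3,P4,P1] Q1=[P2] Q2=[]
t=14-15: P3@Q0 runs 1, rem=8, I/O yield, promote→Q0. Q0=[P4,P1,P3] Q1=[P2] Q2=[]
t=15-17: P4@Q0 runs 2, rem=0, completes. Q0=[P1,P3] Q1=[P2] Q2=[]
t=17-18: P1@Q0 runs 1, rem=11, I/O yield, promote→Q0. Q0=[P3,P1] Q1=[P2] Q2=[]
t=18-19: P3@Q0 runs 1, rem=7, I/O yield, promote→Q0. Q0=[P1,P3] Q1=[P2] Q2=[]
t=19-20: P1@Q0 runs 1, rem=10, I/O yield, promote→Q0. Q0=[P3,P1] Q1=[P2] Q2=[]
t=20-21: P3@Q0 runs 1, rem=6, I/O yield, promote→Q0. Q0=[P1,P3] Q1=[P2] Q2=[]
t=21-22: P1@Q0 runs 1, rem=9, I/O yield, promote→Q0. Q0=[P3,P1] Q1=[P2] Q2=[]
t=22-23: P3@Q0 runs 1, rem=5, I/O yield, promote→Q0. Q0=[P1,P3] Q1=[P2] Q2=[]
t=23-24: P1@Q0 runs 1, rem=8, I/O yield, promote→Q0. Q0=[P3,P1] Q1=[P2] Q2=[]
t=24-25: P3@Q0 runs 1, rem=4, I/O yield, promote→Q0. Q0=[P1,P3] Q1=[P2] Q2=[]
t=25-26: P1@Q0 runs 1, rem=7, I/O yield, promote→Q0. Q0=[P3,P1] Q1=[P2] Q2=[]
t=26-27: P3@Q0 runs 1, rem=3, I/O yield, promote→Q0. Q0=[P1,P3] Q1=[P2] Q2=[]
t=27-28: P1@Q0 runs 1, rem=6, I/O yield, promote→Q0. Q0=[P3,P1] Q1=[P2] Q2=[]
t=28-29: P3@Q0 runs 1, rem=2, I/O yield, promote→Q0. Q0=[P1,P3] Q1=[P2] Q2=[]
t=29-30: P1@Q0 runs 1, rem=5, I/O yield, promote→Q0. Q0=[P3,P1] Q1=[P2] Q2=[]
t=30-31: P3@Q0 runs 1, rem=1, I/O yield, promote→Q0. Q0=[P1,P3] Q1=[P2] Q2=[]
t=31-32: P1@Q0 runs 1, rem=4, I/O yield, promote→Q0. Q0=[P3,P1] Q1=[P2] Q2=[]
t=32-33: P3@Q0 runs 1, rem=0, completes. Q0=[P1] Q1=[P2] Q2=[]
t=33-34: P1@Q0 runs 1, rem=3, I/O yield, promote→Q0. Q0=[P1] Q1=[P2] Q2=[]
t=34-35: P1@Q0 runs 1, rem=2, I/O yield, promote→Q0. Q0=[P1] Q1=[P2] Q2=[]
t=35-36: P1@Q0 runs 1, rem=1, I/O yield, promote→Q0. Q0=[P1] Q1=[P2] Q2=[]
t=36-37: P1@Q0 runs 1, rem=0, completes. Q0=[] Q1=[P2] Q2=[]
t=37-40: P2@Q1 runs 3, rem=0, completes. Q0=[] Q1=[] Q2=[]

Answer: P4,P3,P1,P2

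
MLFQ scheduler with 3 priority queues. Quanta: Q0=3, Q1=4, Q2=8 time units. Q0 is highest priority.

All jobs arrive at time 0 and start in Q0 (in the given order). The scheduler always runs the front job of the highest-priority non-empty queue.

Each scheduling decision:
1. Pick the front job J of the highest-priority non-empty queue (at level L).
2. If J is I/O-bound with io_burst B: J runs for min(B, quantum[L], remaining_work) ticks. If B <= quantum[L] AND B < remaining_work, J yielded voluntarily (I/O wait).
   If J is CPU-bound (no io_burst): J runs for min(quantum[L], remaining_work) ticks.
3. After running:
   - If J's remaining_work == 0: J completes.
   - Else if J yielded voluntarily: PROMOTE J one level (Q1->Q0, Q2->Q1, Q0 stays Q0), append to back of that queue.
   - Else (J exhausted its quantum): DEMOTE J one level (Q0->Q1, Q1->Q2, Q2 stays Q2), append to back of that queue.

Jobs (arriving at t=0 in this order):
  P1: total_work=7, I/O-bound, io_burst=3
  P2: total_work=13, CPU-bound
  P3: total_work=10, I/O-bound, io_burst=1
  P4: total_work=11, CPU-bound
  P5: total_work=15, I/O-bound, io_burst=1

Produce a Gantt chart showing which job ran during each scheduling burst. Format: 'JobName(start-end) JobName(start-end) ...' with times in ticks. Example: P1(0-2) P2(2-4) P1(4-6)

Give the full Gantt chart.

t=0-3: P1@Q0 runs 3, rem=4, I/O yield, promote→Q0. Q0=[P2,P3,P4,P5,P1] Q1=[] Q2=[]
t=3-6: P2@Q0 runs 3, rem=10, quantum used, demote→Q1. Q0=[P3,P4,P5,P1] Q1=[P2] Q2=[]
t=6-7: P3@Q0 runs 1, rem=9, I/O yield, promote→Q0. Q0=[P4,P5,P1,P3] Q1=[P2] Q2=[]
t=7-10: P4@Q0 runs 3, rem=8, quantum used, demote→Q1. Q0=[P5,P1,P3] Q1=[P2,P4] Q2=[]
t=10-11: P5@Q0 runs 1, rem=14, I/O yield, promote→Q0. Q0=[P1,P3,P5] Q1=[P2,P4] Q2=[]
t=11-14: P1@Q0 runs 3, rem=1, I/O yield, promote→Q0. Q0=[P3,P5,P1] Q1=[P2,P4] Q2=[]
t=14-15: P3@Q0 runs 1, rem=8, I/O yield, promote→Q0. Q0=[P5,P1,P3] Q1=[P2,P4] Q2=[]
t=15-16: P5@Q0 runs 1, rem=13, I/O yield, promote→Q0. Q0=[P1,P3,P5] Q1=[P2,P4] Q2=[]
t=16-17: P1@Q0 runs 1, rem=0, completes. Q0=[P3,P5] Q1=[P2,P4] Q2=[]
t=17-18: P3@Q0 runs 1, rem=7, I/O yield, promote→Q0. Q0=[P5,P3] Q1=[P2,P4] Q2=[]
t=18-19: P5@Q0 runs 1, rem=12, I/O yield, promote→Q0. Q0=[P3,P5] Q1=[P2,P4] Q2=[]
t=19-20: P3@Q0 runs 1, rem=6, I/O yield, promote→Q0. Q0=[P5,P3] Q1=[P2,P4] Q2=[]
t=20-21: P5@Q0 runs 1, rem=11, I/O yield, promote→Q0. Q0=[P3,P5] Q1=[P2,P4] Q2=[]
t=21-22: P3@Q0 runs 1, rem=5, I/O yield, promote→Q0. Q0=[P5,P3] Q1=[P2,P4] Q2=[]
t=22-23: P5@Q0 runs 1, rem=10, I/O yield, promote→Q0. Q0=[P3,P5] Q1=[P2,P4] Q2=[]
t=23-24: P3@Q0 runs 1, rem=4, I/O yield, promote→Q0. Q0=[P5,P3] Q1=[P2,P4] Q2=[]
t=24-25: P5@Q0 runs 1, rem=9, I/O yield, promote→Q0. Q0=[P3,P5] Q1=[P2,P4] Q2=[]
t=25-26: P3@Q0 runs 1, rem=3, I/O yield, promote→Q0. Q0=[P5,P3] Q1=[P2,P4] Q2=[]
t=26-27: P5@Q0 runs 1, rem=8, I/O yield, promote→Q0. Q0=[P3,P5] Q1=[P2,P4] Q2=[]
t=27-28: P3@Q0 runs 1, rem=2, I/O yield, promote→Q0. Q0=[P5,P3] Q1=[P2,P4] Q2=[]
t=28-29: P5@Q0 runs 1, rem=7, I/O yield, promote→Q0. Q0=[P3,P5] Q1=[P2,P4] Q2=[]
t=29-30: P3@Q0 runs 1, rem=1, I/O yield, promote→Q0. Q0=[P5,P3] Q1=[P2,P4] Q2=[]
t=30-31: P5@Q0 runs 1, rem=6, I/O yield, promote→Q0. Q0=[P3,P5] Q1=[P2,P4] Q2=[]
t=31-32: P3@Q0 runs 1, rem=0, completes. Q0=[P5] Q1=[P2,P4] Q2=[]
t=32-33: P5@Q0 runs 1, rem=5, I/O yield, promote→Q0. Q0=[P5] Q1=[P2,P4] Q2=[]
t=33-34: P5@Q0 runs 1, rem=4, I/O yield, promote→Q0. Q0=[P5] Q1=[P2,P4] Q2=[]
t=34-35: P5@Q0 runs 1, rem=3, I/O yield, promote→Q0. Q0=[P5] Q1=[P2,P4] Q2=[]
t=35-36: P5@Q0 runs 1, rem=2, I/O yield, promote→Q0. Q0=[P5] Q1=[P2,P4] Q2=[]
t=36-37: P5@Q0 runs 1, rem=1, I/O yield, promote→Q0. Q0=[P5] Q1=[P2,P4] Q2=[]
t=37-38: P5@Q0 runs 1, rem=0, completes. Q0=[] Q1=[P2,P4] Q2=[]
t=38-42: P2@Q1 runs 4, rem=6, quantum used, demote→Q2. Q0=[] Q1=[P4] Q2=[P2]
t=42-46: P4@Q1 runs 4, rem=4, quantum used, demote→Q2. Q0=[] Q1=[] Q2=[P2,P4]
t=46-52: P2@Q2 runs 6, rem=0, completes. Q0=[] Q1=[] Q2=[P4]
t=52-56: P4@Q2 runs 4, rem=0, completes. Q0=[] Q1=[] Q2=[]

Answer: P1(0-3) P2(3-6) P3(6-7) P4(7-10) P5(10-11) P1(11-14) P3(14-15) P5(15-16) P1(16-17) P3(17-18) P5(18-19) P3(19-20) P5(20-21) P3(21-22) P5(22-23) P3(23-24) P5(24-25) P3(25-26) P5(26-27) P3(27-28) P5(28-29) P3(29-30) P5(30-31) P3(31-32) P5(32-33) P5(33-34) P5(34-35) P5(35-36) P5(36-37) P5(37-38) P2(38-42) P4(42-46) P2(46-52) P4(52-56)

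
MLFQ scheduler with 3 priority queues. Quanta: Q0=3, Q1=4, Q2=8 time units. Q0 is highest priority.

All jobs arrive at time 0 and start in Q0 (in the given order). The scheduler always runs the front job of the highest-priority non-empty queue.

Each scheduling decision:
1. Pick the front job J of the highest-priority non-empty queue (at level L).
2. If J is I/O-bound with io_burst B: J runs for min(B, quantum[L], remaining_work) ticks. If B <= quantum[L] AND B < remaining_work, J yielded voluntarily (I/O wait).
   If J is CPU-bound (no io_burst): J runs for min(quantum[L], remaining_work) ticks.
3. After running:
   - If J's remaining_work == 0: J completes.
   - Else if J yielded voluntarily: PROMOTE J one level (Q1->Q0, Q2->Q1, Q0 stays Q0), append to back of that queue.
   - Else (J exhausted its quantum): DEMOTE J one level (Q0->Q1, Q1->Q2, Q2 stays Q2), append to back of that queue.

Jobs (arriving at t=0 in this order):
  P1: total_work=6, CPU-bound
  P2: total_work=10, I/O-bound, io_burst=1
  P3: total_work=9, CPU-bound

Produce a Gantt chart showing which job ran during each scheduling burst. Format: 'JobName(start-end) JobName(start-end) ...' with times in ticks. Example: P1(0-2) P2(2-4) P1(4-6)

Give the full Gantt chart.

Answer: P1(0-3) P2(3-4) P3(4-7) P2(7-8) P2(8-9) P2(9-10) P2(10-11) P2(11-12) P2(12-13) P2(13-14) P2(14-15) P2(15-16) P1(16-19) P3(19-23) P3(23-25)

Derivation:
t=0-3: P1@Q0 runs 3, rem=3, quantum used, demote→Q1. Q0=[P2,P3] Q1=[P1] Q2=[]
t=3-4: P2@Q0 runs 1, rem=9, I/O yield, promote→Q0. Q0=[P3,P2] Q1=[P1] Q2=[]
t=4-7: P3@Q0 runs 3, rem=6, quantum used, demote→Q1. Q0=[P2] Q1=[P1,P3] Q2=[]
t=7-8: P2@Q0 runs 1, rem=8, I/O yield, promote→Q0. Q0=[P2] Q1=[P1,P3] Q2=[]
t=8-9: P2@Q0 runs 1, rem=7, I/O yield, promote→Q0. Q0=[P2] Q1=[P1,P3] Q2=[]
t=9-10: P2@Q0 runs 1, rem=6, I/O yield, promote→Q0. Q0=[P2] Q1=[P1,P3] Q2=[]
t=10-11: P2@Q0 runs 1, rem=5, I/O yield, promote→Q0. Q0=[P2] Q1=[P1,P3] Q2=[]
t=11-12: P2@Q0 runs 1, rem=4, I/O yield, promote→Q0. Q0=[P2] Q1=[P1,P3] Q2=[]
t=12-13: P2@Q0 runs 1, rem=3, I/O yield, promote→Q0. Q0=[P2] Q1=[P1,P3] Q2=[]
t=13-14: P2@Q0 runs 1, rem=2, I/O yield, promote→Q0. Q0=[P2] Q1=[P1,P3] Q2=[]
t=14-15: P2@Q0 runs 1, rem=1, I/O yield, promote→Q0. Q0=[P2] Q1=[P1,P3] Q2=[]
t=15-16: P2@Q0 runs 1, rem=0, completes. Q0=[] Q1=[P1,P3] Q2=[]
t=16-19: P1@Q1 runs 3, rem=0, completes. Q0=[] Q1=[P3] Q2=[]
t=19-23: P3@Q1 runs 4, rem=2, quantum used, demote→Q2. Q0=[] Q1=[] Q2=[P3]
t=23-25: P3@Q2 runs 2, rem=0, completes. Q0=[] Q1=[] Q2=[]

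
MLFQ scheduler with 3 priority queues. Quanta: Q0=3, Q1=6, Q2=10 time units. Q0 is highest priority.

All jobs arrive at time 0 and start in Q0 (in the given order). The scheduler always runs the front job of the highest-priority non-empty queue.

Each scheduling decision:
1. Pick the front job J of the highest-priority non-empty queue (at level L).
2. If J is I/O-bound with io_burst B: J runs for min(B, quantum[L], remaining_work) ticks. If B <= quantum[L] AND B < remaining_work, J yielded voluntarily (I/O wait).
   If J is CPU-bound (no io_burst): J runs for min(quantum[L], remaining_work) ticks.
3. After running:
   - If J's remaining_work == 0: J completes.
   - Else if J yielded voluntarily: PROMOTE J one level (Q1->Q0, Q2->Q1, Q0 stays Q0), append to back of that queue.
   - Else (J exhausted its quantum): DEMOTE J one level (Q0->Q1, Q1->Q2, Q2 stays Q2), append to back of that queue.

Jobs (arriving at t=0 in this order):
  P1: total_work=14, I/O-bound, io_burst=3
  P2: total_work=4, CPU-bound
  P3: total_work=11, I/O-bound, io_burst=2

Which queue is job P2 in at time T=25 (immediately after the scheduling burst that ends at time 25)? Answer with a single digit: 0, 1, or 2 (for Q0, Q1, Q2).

t=0-3: P1@Q0 runs 3, rem=11, I/O yield, promote→Q0. Q0=[P2,P3,P1] Q1=[] Q2=[]
t=3-6: P2@Q0 runs 3, rem=1, quantum used, demote→Q1. Q0=[P3,P1] Q1=[P2] Q2=[]
t=6-8: P3@Q0 runs 2, rem=9, I/O yield, promote→Q0. Q0=[P1,P3] Q1=[P2] Q2=[]
t=8-11: P1@Q0 runs 3, rem=8, I/O yield, promote→Q0. Q0=[P3,P1] Q1=[P2] Q2=[]
t=11-13: P3@Q0 runs 2, rem=7, I/O yield, promote→Q0. Q0=[P1,P3] Q1=[P2] Q2=[]
t=13-16: P1@Q0 runs 3, rem=5, I/O yield, promote→Q0. Q0=[P3,P1] Q1=[P2] Q2=[]
t=16-18: P3@Q0 runs 2, rem=5, I/O yield, promote→Q0. Q0=[P1,P3] Q1=[P2] Q2=[]
t=18-21: P1@Q0 runs 3, rem=2, I/O yield, promote→Q0. Q0=[P3,P1] Q1=[P2] Q2=[]
t=21-23: P3@Q0 runs 2, rem=3, I/O yield, promote→Q0. Q0=[P1,P3] Q1=[P2] Q2=[]
t=23-25: P1@Q0 runs 2, rem=0, completes. Q0=[P3] Q1=[P2] Q2=[]
t=25-27: P3@Q0 runs 2, rem=1, I/O yield, promote→Q0. Q0=[P3] Q1=[P2] Q2=[]
t=27-28: P3@Q0 runs 1, rem=0, completes. Q0=[] Q1=[P2] Q2=[]
t=28-29: P2@Q1 runs 1, rem=0, completes. Q0=[] Q1=[] Q2=[]

Answer: 1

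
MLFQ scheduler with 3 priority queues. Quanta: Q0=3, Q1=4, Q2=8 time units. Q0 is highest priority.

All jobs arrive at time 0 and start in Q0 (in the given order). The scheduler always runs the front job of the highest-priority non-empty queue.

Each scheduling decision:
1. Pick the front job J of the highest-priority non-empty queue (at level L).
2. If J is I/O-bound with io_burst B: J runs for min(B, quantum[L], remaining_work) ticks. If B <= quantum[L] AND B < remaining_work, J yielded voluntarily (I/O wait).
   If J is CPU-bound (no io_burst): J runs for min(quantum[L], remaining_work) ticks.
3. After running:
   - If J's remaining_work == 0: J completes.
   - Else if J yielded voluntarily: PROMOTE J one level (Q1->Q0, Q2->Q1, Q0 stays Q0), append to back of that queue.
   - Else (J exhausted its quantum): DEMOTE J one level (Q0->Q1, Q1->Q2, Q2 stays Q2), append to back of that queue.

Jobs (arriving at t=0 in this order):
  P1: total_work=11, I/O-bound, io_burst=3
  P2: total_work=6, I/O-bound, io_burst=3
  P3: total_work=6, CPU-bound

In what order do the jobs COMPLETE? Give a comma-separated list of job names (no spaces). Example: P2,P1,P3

Answer: P2,P1,P3

Derivation:
t=0-3: P1@Q0 runs 3, rem=8, I/O yield, promote→Q0. Q0=[P2,P3,P1] Q1=[] Q2=[]
t=3-6: P2@Q0 runs 3, rem=3, I/O yield, promote→Q0. Q0=[P3,P1,P2] Q1=[] Q2=[]
t=6-9: P3@Q0 runs 3, rem=3, quantum used, demote→Q1. Q0=[P1,P2] Q1=[P3] Q2=[]
t=9-12: P1@Q0 runs 3, rem=5, I/O yield, promote→Q0. Q0=[P2,P1] Q1=[P3] Q2=[]
t=12-15: P2@Q0 runs 3, rem=0, completes. Q0=[P1] Q1=[P3] Q2=[]
t=15-18: P1@Q0 runs 3, rem=2, I/O yield, promote→Q0. Q0=[P1] Q1=[P3] Q2=[]
t=18-20: P1@Q0 runs 2, rem=0, completes. Q0=[] Q1=[P3] Q2=[]
t=20-23: P3@Q1 runs 3, rem=0, completes. Q0=[] Q1=[] Q2=[]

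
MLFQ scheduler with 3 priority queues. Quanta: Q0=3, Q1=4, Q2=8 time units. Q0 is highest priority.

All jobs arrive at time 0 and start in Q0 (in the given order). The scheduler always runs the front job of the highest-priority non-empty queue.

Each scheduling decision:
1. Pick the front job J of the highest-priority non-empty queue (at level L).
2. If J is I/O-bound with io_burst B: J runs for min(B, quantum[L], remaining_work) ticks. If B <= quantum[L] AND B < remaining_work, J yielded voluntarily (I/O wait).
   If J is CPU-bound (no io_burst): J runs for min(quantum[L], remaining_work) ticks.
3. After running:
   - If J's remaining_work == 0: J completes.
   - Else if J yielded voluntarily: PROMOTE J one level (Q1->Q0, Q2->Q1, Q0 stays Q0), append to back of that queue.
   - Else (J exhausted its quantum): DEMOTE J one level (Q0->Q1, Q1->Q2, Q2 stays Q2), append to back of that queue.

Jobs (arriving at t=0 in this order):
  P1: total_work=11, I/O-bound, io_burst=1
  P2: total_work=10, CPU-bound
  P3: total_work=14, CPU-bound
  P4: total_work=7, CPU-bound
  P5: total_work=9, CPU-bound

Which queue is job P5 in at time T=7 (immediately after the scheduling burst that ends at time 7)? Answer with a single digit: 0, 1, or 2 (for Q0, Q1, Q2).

t=0-1: P1@Q0 runs 1, rem=10, I/O yield, promote→Q0. Q0=[P2,P3,P4,P5,P1] Q1=[] Q2=[]
t=1-4: P2@Q0 runs 3, rem=7, quantum used, demote→Q1. Q0=[P3,P4,P5,P1] Q1=[P2] Q2=[]
t=4-7: P3@Q0 runs 3, rem=11, quantum used, demote→Q1. Q0=[P4,P5,P1] Q1=[P2,P3] Q2=[]
t=7-10: P4@Q0 runs 3, rem=4, quantum used, demote→Q1. Q0=[P5,P1] Q1=[P2,P3,P4] Q2=[]
t=10-13: P5@Q0 runs 3, rem=6, quantum used, demote→Q1. Q0=[P1] Q1=[P2,P3,P4,P5] Q2=[]
t=13-14: P1@Q0 runs 1, rem=9, I/O yield, promote→Q0. Q0=[P1] Q1=[P2,P3,P4,P5] Q2=[]
t=14-15: P1@Q0 runs 1, rem=8, I/O yield, promote→Q0. Q0=[P1] Q1=[P2,P3,P4,P5] Q2=[]
t=15-16: P1@Q0 runs 1, rem=7, I/O yield, promote→Q0. Q0=[P1] Q1=[P2,P3,P4,P5] Q2=[]
t=16-17: P1@Q0 runs 1, rem=6, I/O yield, promote→Q0. Q0=[P1] Q1=[P2,P3,P4,P5] Q2=[]
t=17-18: P1@Q0 runs 1, rem=5, I/O yield, promote→Q0. Q0=[P1] Q1=[P2,P3,P4,P5] Q2=[]
t=18-19: P1@Q0 runs 1, rem=4, I/O yield, promote→Q0. Q0=[P1] Q1=[P2,P3,P4,P5] Q2=[]
t=19-20: P1@Q0 runs 1, rem=3, I/O yield, promote→Q0. Q0=[P1] Q1=[P2,P3,P4,P5] Q2=[]
t=20-21: P1@Q0 runs 1, rem=2, I/O yield, promote→Q0. Q0=[P1] Q1=[P2,P3,P4,P5] Q2=[]
t=21-22: P1@Q0 runs 1, rem=1, I/O yield, promote→Q0. Q0=[P1] Q1=[P2,P3,P4,P5] Q2=[]
t=22-23: P1@Q0 runs 1, rem=0, completes. Q0=[] Q1=[P2,P3,P4,P5] Q2=[]
t=23-27: P2@Q1 runs 4, rem=3, quantum used, demote→Q2. Q0=[] Q1=[P3,P4,P5] Q2=[P2]
t=27-31: P3@Q1 runs 4, rem=7, quantum used, demote→Q2. Q0=[] Q1=[P4,P5] Q2=[P2,P3]
t=31-35: P4@Q1 runs 4, rem=0, completes. Q0=[] Q1=[P5] Q2=[P2,P3]
t=35-39: P5@Q1 runs 4, rem=2, quantum used, demote→Q2. Q0=[] Q1=[] Q2=[P2,P3,P5]
t=39-42: P2@Q2 runs 3, rem=0, completes. Q0=[] Q1=[] Q2=[P3,P5]
t=42-49: P3@Q2 runs 7, rem=0, completes. Q0=[] Q1=[] Q2=[P5]
t=49-51: P5@Q2 runs 2, rem=0, completes. Q0=[] Q1=[] Q2=[]

Answer: 0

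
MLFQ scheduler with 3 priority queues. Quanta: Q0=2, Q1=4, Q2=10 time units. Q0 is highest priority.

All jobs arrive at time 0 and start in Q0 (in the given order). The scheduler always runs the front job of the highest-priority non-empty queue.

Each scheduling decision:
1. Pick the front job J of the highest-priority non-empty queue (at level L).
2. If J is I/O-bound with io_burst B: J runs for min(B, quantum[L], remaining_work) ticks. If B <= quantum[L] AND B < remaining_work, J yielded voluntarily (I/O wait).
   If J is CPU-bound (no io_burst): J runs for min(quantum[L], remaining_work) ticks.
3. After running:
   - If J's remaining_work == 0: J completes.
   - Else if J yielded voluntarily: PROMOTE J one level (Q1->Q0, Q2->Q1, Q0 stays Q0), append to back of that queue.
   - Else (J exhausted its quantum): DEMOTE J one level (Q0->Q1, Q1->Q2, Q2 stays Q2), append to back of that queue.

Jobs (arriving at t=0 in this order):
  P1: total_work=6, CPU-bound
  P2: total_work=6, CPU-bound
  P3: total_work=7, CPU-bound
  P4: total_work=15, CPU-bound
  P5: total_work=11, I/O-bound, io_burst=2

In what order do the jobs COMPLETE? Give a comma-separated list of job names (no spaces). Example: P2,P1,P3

t=0-2: P1@Q0 runs 2, rem=4, quantum used, demote→Q1. Q0=[P2,P3,P4,P5] Q1=[P1] Q2=[]
t=2-4: P2@Q0 runs 2, rem=4, quantum used, demote→Q1. Q0=[P3,P4,P5] Q1=[P1,P2] Q2=[]
t=4-6: P3@Q0 runs 2, rem=5, quantum used, demote→Q1. Q0=[P4,P5] Q1=[P1,P2,P3] Q2=[]
t=6-8: P4@Q0 runs 2, rem=13, quantum used, demote→Q1. Q0=[P5] Q1=[P1,P2,P3,P4] Q2=[]
t=8-10: P5@Q0 runs 2, rem=9, I/O yield, promote→Q0. Q0=[P5] Q1=[P1,P2,P3,P4] Q2=[]
t=10-12: P5@Q0 runs 2, rem=7, I/O yield, promote→Q0. Q0=[P5] Q1=[P1,P2,P3,P4] Q2=[]
t=12-14: P5@Q0 runs 2, rem=5, I/O yield, promote→Q0. Q0=[P5] Q1=[P1,P2,P3,P4] Q2=[]
t=14-16: P5@Q0 runs 2, rem=3, I/O yield, promote→Q0. Q0=[P5] Q1=[P1,P2,P3,P4] Q2=[]
t=16-18: P5@Q0 runs 2, rem=1, I/O yield, promote→Q0. Q0=[P5] Q1=[P1,P2,P3,P4] Q2=[]
t=18-19: P5@Q0 runs 1, rem=0, completes. Q0=[] Q1=[P1,P2,P3,P4] Q2=[]
t=19-23: P1@Q1 runs 4, rem=0, completes. Q0=[] Q1=[P2,P3,P4] Q2=[]
t=23-27: P2@Q1 runs 4, rem=0, completes. Q0=[] Q1=[P3,P4] Q2=[]
t=27-31: P3@Q1 runs 4, rem=1, quantum used, demote→Q2. Q0=[] Q1=[P4] Q2=[P3]
t=31-35: P4@Q1 runs 4, rem=9, quantum used, demote→Q2. Q0=[] Q1=[] Q2=[P3,P4]
t=35-36: P3@Q2 runs 1, rem=0, completes. Q0=[] Q1=[] Q2=[P4]
t=36-45: P4@Q2 runs 9, rem=0, completes. Q0=[] Q1=[] Q2=[]

Answer: P5,P1,P2,P3,P4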